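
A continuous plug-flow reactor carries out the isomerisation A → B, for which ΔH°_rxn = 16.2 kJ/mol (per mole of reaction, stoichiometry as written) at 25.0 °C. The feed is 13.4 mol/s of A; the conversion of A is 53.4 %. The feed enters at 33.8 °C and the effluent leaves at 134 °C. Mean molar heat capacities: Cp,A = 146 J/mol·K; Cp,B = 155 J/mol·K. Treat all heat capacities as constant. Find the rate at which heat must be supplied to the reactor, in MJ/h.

Q_in = 1150 MJ/h

Extent of reaction ξ = 0.534 × 13.4 = 7.1556 mol/s
Reaction term: ξ·ΔH°_rxn = 7.1556 × 16.2 = 115.92 kJ/s
Sensible, feed 33.8→25 °C: -17.216 kJ/s
Outlet flows (mol/s): A 6.2444, B 7.1556
Sensible, products 25→134 °C: 220.27 kJ/s
Q = ΔH = 318.97 kJ/s = 318.97 kW
Heat supplied = 1148.3 MJ/h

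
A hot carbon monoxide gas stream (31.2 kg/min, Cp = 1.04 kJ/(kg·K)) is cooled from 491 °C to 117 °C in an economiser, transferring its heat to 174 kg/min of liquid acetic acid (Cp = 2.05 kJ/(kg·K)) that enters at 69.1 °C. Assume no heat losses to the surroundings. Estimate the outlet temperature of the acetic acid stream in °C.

Heat released by hot stream: Q = 31.2 × 1.04 × (491 − 117) = 12136 kJ/min
Energy balance on cold side (adiabatic exchanger): Q = ṁ_c·Cp_c·(T_c,out − T_c,in)
T_c,out = 69.1 + 12136/(174 × 2.05) = 103.12 °C

T_c,out = 103 °C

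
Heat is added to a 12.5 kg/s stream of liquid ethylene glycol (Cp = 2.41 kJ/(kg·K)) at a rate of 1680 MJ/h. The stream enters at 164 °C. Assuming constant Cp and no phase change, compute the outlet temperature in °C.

T_out = 179 °C

Q = 1680 MJ/h = 466.67 kJ/s
ΔT = Q/(ṁ·Cp) = 466.67/(12.5×2.41) = 15.491 K
T_out = 164 + 15.491 = 179.49 °C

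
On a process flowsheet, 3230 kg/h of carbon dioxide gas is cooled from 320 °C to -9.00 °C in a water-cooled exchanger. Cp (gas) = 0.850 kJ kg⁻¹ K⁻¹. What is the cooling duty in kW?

Q_c = 251 kW

Q = ṁ·Cp·ΔT = 3230 × 0.850 × (-9.00 − 320) = -903270 kJ/h
Converting: 903270 / 3600 s = 250.91 kW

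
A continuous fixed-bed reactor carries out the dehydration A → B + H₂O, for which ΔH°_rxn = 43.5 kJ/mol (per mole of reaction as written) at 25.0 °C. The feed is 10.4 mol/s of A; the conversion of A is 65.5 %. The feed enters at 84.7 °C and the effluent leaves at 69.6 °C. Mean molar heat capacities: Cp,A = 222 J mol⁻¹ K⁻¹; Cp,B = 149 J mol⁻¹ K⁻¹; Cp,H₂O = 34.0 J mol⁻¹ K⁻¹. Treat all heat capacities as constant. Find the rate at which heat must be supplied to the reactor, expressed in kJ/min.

Q_in = 15000 kJ/min

Extent of reaction ξ = 0.655 × 10.4 = 6.812 mol/s
Reaction term: ξ·ΔH°_rxn = 6.812 × 43.5 = 296.32 kJ/s
Sensible, feed 84.7→25 °C: -137.84 kJ/s
Outlet flows (mol/s): A 3.588, B 6.812, H₂O 6.812
Sensible, products 25→69.6 °C: 91.124 kJ/s
Q = ΔH = 249.61 kJ/s = 249.61 kW
Heat supplied = 14977 kJ/min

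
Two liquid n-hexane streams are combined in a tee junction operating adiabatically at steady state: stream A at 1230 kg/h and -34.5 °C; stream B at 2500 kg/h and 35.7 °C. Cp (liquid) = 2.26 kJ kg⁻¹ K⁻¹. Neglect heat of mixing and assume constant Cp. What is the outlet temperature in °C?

No heat crosses the boundary, so H_out = H_in.
T_out = Σ ṁᵢCp,ᵢTᵢ / Σ ṁᵢCp,ᵢ
      = 105800 / 8429.8 = 12.551 °C

T_out = 12.6 °C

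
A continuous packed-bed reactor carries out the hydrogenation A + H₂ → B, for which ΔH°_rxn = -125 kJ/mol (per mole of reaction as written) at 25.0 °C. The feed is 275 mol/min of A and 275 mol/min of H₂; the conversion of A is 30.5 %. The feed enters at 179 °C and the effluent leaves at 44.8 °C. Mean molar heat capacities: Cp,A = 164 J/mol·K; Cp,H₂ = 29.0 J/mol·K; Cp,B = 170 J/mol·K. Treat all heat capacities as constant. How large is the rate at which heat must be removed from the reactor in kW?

Extent of reaction ξ = 0.305 × 275 = 83.875 mol/min
Reaction term: ξ·ΔH°_rxn = 83.875 × -125 = -10484 kJ/min
Sensible, feed 179→25 °C: -8173.6 kJ/min
Outlet flows (mol/min): A 191.12, H₂ 191.12, B 83.875
Sensible, products 25→44.8 °C: 1012.7 kJ/min
Q = ΔH = -17645 kJ/min = -294.09 kW
Heat removed = 294.09 kW

Q_out = 294 kW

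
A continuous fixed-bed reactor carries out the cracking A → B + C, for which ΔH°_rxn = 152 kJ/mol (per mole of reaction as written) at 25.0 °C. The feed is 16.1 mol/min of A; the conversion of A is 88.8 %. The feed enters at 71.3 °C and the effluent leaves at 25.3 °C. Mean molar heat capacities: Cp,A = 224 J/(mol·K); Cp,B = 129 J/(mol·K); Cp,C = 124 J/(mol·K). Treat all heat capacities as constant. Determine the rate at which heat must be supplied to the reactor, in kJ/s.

Q_in = 33.5 kJ/s

Extent of reaction ξ = 0.888 × 16.1 = 14.297 mol/min
Reaction term: ξ·ΔH°_rxn = 14.297 × 152 = 2173.1 kJ/min
Sensible, feed 71.3→25 °C: -166.98 kJ/min
Outlet flows (mol/min): A 1.8032, B 14.297, C 14.297
Sensible, products 25→25.3 °C: 1.2063 kJ/min
Q = ΔH = 2007.3 kJ/min = 33.456 kW
Heat supplied = 33.456 kJ/s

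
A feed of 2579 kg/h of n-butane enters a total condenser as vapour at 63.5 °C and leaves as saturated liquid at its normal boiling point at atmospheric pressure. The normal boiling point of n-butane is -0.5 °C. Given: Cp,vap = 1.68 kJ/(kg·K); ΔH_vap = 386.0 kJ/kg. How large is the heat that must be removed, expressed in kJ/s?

Q_c = 354 kJ/s

vapour 63.5→-0.5 °C: -107.52 kJ/kg
condensation at -0.5 °C: -386 kJ/kg
Δh = -107.52 + -386 = -493.52 kJ/kg
Q = ṁ·Δh = 2579 kg/h × -493.52 kJ/kg = -1.2728e+06 kJ/h
|Q| = 353.55 kW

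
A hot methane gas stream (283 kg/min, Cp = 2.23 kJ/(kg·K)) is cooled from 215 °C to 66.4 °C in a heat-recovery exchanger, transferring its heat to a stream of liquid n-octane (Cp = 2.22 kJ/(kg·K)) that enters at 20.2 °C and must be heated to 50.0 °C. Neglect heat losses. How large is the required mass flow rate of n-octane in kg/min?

ṁ_c = 1420 kg/min

Heat released by hot stream: Q = 283 × 2.23 × (215 − 66.4) = 93780 kJ/min
Energy balance on cold side (adiabatic exchanger): Q = ṁ_c·Cp_c·(T_c,out − T_c,in)
ṁ_c = 93780 / [2.22 × (50.0 − 20.2)] = 1417.6 kg/min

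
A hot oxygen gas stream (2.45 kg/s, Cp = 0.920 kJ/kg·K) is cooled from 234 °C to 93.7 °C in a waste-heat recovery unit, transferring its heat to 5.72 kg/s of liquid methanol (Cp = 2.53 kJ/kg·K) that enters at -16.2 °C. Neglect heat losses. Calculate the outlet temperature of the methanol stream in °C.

T_c,out = 5.65 °C

Heat released by hot stream: Q = 2.45 × 0.920 × (234 − 93.7) = 316.24 kJ/s
Energy balance on cold side (adiabatic exchanger): Q = ṁ_c·Cp_c·(T_c,out − T_c,in)
T_c,out = -16.2 + 316.24/(5.72 × 2.53) = 5.6522 °C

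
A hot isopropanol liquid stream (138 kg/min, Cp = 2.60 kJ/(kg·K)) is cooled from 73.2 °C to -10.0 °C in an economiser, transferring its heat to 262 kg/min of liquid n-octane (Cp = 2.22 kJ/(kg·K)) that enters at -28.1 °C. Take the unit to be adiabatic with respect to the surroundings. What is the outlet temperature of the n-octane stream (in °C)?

T_c,out = 23.2 °C

Heat released by hot stream: Q = 138 × 2.60 × (73.2 − -10.0) = 29852 kJ/min
Energy balance on cold side (adiabatic exchanger): Q = ṁ_c·Cp_c·(T_c,out − T_c,in)
T_c,out = -28.1 + 29852/(262 × 2.22) = 23.224 °C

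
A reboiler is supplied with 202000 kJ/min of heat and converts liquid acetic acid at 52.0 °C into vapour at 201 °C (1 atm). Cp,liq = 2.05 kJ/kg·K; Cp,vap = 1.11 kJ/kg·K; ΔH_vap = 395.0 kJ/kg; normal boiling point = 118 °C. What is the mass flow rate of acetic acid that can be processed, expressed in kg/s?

Δh = 2.05×(118−52.0) + 395.0 + 1.11×(201−118) = 622.43 kJ/kg
Q = 202000 kJ/min = 3366.7 kJ/s = 3366.7 kJ/s
ṁ = Q/Δh = 3366.7 / 622.43 = 5.4089 kg/s

ṁ = 5.41 kg/s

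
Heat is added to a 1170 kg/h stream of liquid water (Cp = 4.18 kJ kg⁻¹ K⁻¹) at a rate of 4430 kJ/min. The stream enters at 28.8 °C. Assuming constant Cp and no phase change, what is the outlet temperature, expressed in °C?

T_out = 83.1 °C

Q = 4430 kJ/min = 265800 kJ/h
ΔT = Q/(ṁ·Cp) = 265800/(1170×4.18) = 54.349 K
T_out = 28.8 + 54.349 = 83.149 °C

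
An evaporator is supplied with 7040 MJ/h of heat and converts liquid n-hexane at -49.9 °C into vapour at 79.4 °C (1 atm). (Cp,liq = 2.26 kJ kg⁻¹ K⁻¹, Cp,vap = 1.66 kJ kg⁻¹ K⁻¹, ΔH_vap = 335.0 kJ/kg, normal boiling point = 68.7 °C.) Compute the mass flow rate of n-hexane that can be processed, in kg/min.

Δh = 2.26×(68.7−-49.9) + 335.0 + 1.66×(79.4−68.7) = 620.8 kJ/kg
Q = 7040 MJ/h = 1955.6 kJ/s = 117330 kJ/min
ṁ = Q/Δh = 117330 / 620.8 = 189 kg/min

ṁ = 189 kg/min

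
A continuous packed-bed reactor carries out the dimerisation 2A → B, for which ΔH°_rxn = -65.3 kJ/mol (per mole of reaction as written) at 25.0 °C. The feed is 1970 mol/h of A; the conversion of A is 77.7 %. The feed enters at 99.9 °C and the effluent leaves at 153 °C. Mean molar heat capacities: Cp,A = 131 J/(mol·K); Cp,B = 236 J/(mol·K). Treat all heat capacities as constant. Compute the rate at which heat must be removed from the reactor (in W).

Extent of reaction ξ = 0.777 × 1970 / 2 = 765.35 mol/h
Reaction term: ξ·ΔH°_rxn = 765.35 × -65.3 = -49977 kJ/h
Sensible, feed 99.9→25 °C: -19329 kJ/h
Outlet flows (mol/h): A 439.31, B 765.35
Sensible, products 25→153 °C: 30486 kJ/h
Q = ΔH = -38821 kJ/h = -10.783 kW
Heat removed = 10783 W

Q_out = 10800 W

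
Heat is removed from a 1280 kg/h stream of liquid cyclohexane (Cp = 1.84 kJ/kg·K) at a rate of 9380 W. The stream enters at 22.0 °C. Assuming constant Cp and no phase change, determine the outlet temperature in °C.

Q = 9380 W = 33768 kJ/h
ΔT = Q/(ṁ·Cp) = 33768/(1280×1.84) = 14.338 K
T_out = 22.0 − 14.338 = 7.6624 °C

T_out = 7.66 °C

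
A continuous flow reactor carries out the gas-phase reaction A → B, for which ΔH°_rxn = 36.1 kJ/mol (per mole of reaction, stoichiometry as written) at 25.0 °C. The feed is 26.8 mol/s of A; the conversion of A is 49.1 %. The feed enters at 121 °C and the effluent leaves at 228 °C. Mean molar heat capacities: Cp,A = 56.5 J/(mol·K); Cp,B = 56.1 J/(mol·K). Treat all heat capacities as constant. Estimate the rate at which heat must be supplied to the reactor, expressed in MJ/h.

Q_in = 2290 MJ/h

Extent of reaction ξ = 0.491 × 26.8 = 13.159 mol/s
Reaction term: ξ·ΔH°_rxn = 13.159 × 36.1 = 475.03 kJ/s
Sensible, feed 121→25 °C: -145.36 kJ/s
Outlet flows (mol/s): A 13.641, B 13.159
Sensible, products 25→228 °C: 306.31 kJ/s
Q = ΔH = 635.98 kJ/s = 635.98 kW
Heat supplied = 2289.5 MJ/h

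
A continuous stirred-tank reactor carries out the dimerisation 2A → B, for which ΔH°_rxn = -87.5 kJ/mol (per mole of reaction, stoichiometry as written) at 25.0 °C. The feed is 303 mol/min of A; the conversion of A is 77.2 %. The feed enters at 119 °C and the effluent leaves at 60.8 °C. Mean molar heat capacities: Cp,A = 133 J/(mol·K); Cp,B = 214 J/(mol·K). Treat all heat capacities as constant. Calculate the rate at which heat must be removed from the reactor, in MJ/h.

Extent of reaction ξ = 0.772 × 303 / 2 = 116.96 mol/min
Reaction term: ξ·ΔH°_rxn = 116.96 × -87.5 = -10234 kJ/min
Sensible, feed 119→25 °C: -3788.1 kJ/min
Outlet flows (mol/min): A 69.084, B 116.96
Sensible, products 25→60.8 °C: 1225 kJ/min
Q = ΔH = -12797 kJ/min = -213.28 kW
Heat removed = 767.82 MJ/h

Q_out = 768 MJ/h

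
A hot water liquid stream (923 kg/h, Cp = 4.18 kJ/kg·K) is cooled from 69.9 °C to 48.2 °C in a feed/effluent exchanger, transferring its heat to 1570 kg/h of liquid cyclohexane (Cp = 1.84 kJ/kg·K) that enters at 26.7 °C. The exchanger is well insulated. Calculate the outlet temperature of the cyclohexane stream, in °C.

Heat released by hot stream: Q = 923 × 4.18 × (69.9 − 48.2) = 83722 kJ/h
Energy balance on cold side (adiabatic exchanger): Q = ṁ_c·Cp_c·(T_c,out − T_c,in)
T_c,out = 26.7 + 83722/(1570 × 1.84) = 55.681 °C

T_c,out = 55.7 °C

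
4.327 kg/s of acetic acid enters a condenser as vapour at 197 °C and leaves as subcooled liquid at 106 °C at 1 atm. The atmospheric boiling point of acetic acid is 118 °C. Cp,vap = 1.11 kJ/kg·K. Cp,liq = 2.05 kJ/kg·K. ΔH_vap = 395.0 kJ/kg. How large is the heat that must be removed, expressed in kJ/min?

vapour 197→118 °C: -87.69 kJ/kg
condensation at 118 °C: -395 kJ/kg
liquid 118→106 °C: -24.6 kJ/kg
Δh = -87.69 + -395 + -24.6 = -507.29 kJ/kg
Q = ṁ·Δh = 4.327 kg/s × -507.29 kJ/kg = -2195 kJ/s
|Q| = 2195 kW = 131700 kJ/min

Q_c = 132000 kJ/min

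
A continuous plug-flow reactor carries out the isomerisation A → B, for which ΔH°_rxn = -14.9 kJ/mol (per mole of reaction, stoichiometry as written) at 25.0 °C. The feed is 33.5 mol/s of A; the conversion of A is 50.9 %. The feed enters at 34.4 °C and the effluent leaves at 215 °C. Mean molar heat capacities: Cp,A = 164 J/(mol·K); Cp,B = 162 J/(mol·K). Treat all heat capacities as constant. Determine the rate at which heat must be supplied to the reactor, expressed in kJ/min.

Q_in = 43900 kJ/min

Extent of reaction ξ = 0.509 × 33.5 = 17.052 mol/s
Reaction term: ξ·ΔH°_rxn = 17.052 × -14.9 = -254.07 kJ/s
Sensible, feed 34.4→25 °C: -51.644 kJ/s
Outlet flows (mol/s): A 16.448, B 17.052
Sensible, products 25→215 °C: 1037.4 kJ/s
Q = ΔH = 731.67 kJ/s = 731.67 kW
Heat supplied = 43900 kJ/min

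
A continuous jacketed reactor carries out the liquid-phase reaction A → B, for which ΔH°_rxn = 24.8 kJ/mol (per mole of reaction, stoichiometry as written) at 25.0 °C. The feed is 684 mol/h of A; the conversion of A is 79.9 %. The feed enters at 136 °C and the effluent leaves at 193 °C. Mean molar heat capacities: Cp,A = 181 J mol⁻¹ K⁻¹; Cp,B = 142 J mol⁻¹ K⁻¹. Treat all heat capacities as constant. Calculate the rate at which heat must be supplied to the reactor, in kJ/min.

Extent of reaction ξ = 0.799 × 684 = 546.52 mol/h
Reaction term: ξ·ΔH°_rxn = 546.52 × 24.8 = 13554 kJ/h
Sensible, feed 136→25 °C: -13742 kJ/h
Outlet flows (mol/h): A 137.48, B 546.52
Sensible, products 25→193 °C: 17218 kJ/h
Q = ΔH = 17030 kJ/h = 4.7305 kW
Heat supplied = 283.83 kJ/min

Q_in = 284 kJ/min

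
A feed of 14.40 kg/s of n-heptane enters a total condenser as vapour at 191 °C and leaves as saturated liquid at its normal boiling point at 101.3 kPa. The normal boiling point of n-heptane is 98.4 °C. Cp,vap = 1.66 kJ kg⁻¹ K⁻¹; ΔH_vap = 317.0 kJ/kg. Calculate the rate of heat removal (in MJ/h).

Q_c = 24400 MJ/h

vapour 191→98.4 °C: -153.72 kJ/kg
condensation at 98.4 °C: -317 kJ/kg
Δh = -153.72 + -317 = -470.72 kJ/kg
Q = ṁ·Δh = 14.40 kg/s × -470.72 kJ/kg = -6778.3 kJ/s
|Q| = 6778.3 kW = 24402 MJ/h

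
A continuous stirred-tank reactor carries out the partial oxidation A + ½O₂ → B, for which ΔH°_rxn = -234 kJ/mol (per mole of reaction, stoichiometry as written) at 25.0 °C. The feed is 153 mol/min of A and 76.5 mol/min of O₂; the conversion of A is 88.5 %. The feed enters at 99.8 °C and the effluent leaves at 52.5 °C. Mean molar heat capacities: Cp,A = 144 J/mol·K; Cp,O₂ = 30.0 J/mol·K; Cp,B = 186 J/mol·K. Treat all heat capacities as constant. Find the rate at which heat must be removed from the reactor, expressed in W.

Extent of reaction ξ = 0.885 × 153 = 135.41 mol/min
Reaction term: ξ·ΔH°_rxn = 135.41 × -234 = -31685 kJ/min
Sensible, feed 99.8→25 °C: -1819.7 kJ/min
Outlet flows (mol/min): A 17.595, O₂ 8.7975, B 135.41
Sensible, products 25→52.5 °C: 769.53 kJ/min
Q = ΔH = -32735 kJ/min = -545.58 kW
Heat removed = 545580 W

Q_out = 546000 W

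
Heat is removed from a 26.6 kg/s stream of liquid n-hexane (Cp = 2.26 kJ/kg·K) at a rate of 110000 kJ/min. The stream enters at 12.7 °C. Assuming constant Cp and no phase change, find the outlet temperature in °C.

Q = 110000 kJ/min = 1833.3 kJ/s
ΔT = Q/(ṁ·Cp) = 1833.3/(26.6×2.26) = 30.497 K
T_out = 12.7 − 30.497 = -17.797 °C

T_out = -17.8 °C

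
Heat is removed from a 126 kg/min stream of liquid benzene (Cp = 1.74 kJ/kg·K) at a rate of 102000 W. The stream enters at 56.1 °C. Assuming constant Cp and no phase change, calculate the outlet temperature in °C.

T_out = 28.2 °C

Q = 102000 W = 6120 kJ/min
ΔT = Q/(ṁ·Cp) = 6120/(126×1.74) = 27.915 K
T_out = 56.1 − 27.915 = 28.185 °C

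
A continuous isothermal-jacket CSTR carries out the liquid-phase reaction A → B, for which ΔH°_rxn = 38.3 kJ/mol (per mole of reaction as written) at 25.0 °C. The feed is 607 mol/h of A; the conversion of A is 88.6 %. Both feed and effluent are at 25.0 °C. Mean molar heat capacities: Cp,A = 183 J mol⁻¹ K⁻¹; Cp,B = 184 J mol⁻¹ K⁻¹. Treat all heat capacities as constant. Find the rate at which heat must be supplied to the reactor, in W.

Q_in = 5720 W

Extent of reaction ξ = 0.886 × 607 = 537.8 mol/h
Reaction term: ξ·ΔH°_rxn = 537.8 × 38.3 = 20598 kJ/h
Q = ΔH = 20598 kJ/h = 5.7216 kW
Heat supplied = 5721.6 W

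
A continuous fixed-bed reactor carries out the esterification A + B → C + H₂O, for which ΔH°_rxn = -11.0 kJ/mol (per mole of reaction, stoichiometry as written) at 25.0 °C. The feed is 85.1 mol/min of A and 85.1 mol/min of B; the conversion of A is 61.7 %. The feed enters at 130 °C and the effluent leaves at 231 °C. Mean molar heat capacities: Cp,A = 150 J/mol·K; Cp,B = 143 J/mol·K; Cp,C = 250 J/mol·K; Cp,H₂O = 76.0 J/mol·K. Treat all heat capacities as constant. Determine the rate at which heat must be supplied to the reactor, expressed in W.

Extent of reaction ξ = 0.617 × 85.1 = 52.507 mol/min
Reaction term: ξ·ΔH°_rxn = 52.507 × -11.0 = -577.57 kJ/min
Sensible, feed 130→25 °C: -2618.1 kJ/min
Outlet flows (mol/min): A 32.593, B 32.593, C 52.507, H₂O 52.507
Sensible, products 25→231 °C: 5493.4 kJ/min
Q = ΔH = 2297.7 kJ/min = 38.296 kW
Heat supplied = 38296 W

Q_in = 38300 W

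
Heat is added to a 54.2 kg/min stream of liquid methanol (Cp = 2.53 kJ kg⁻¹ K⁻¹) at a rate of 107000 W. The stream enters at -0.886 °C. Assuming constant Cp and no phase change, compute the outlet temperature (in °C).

Q = 107000 W = 6420 kJ/min
ΔT = Q/(ṁ·Cp) = 6420/(54.2×2.53) = 46.818 K
T_out = -0.886 + 46.818 = 45.932 °C

T_out = 45.9 °C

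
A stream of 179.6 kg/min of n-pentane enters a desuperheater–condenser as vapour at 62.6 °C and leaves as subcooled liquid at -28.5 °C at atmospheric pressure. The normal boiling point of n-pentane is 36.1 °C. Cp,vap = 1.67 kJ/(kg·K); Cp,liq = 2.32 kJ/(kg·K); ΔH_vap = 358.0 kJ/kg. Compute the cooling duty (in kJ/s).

Q_c = 1650 kJ/s

vapour 62.6→36.1 °C: -44.255 kJ/kg
condensation at 36.1 °C: -358 kJ/kg
liquid 36.1→-28.5 °C: -149.87 kJ/kg
Δh = -44.255 + -358 + -149.87 = -552.13 kJ/kg
Q = ṁ·Δh = 179.6 kg/min × -552.13 kJ/kg = -99162 kJ/min
|Q| = 1652.7 kW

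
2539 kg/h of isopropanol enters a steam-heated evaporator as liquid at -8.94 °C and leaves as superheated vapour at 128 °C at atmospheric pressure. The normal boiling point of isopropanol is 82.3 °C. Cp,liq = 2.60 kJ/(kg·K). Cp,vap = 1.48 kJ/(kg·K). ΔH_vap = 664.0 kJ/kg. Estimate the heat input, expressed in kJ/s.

liquid -8.94→82.3 °C: 237.22 kJ/kg
vaporisation at 82.3 °C: 664 kJ/kg
vapour 82.3→128 °C: 67.636 kJ/kg
Δh = 237.22 + 664 + 67.636 = 968.86 kJ/kg
Q = ṁ·Δh = 2539 kg/h × 968.86 kJ/kg = 2.4599e+06 kJ/h
|Q| = 683.32 kW

Q = 683 kJ/s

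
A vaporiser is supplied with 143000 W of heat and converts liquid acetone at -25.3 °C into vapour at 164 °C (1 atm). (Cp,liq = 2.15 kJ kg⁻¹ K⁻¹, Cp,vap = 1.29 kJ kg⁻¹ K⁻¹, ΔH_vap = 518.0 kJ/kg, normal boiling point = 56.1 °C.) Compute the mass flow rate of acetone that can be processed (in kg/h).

Δh = 2.15×(56.1−-25.3) + 518.0 + 1.29×(164−56.1) = 832.2 kJ/kg
Q = 143000 W = 143 kJ/s = 514800 kJ/h
ṁ = Q/Δh = 514800 / 832.2 = 618.6 kg/h

ṁ = 619 kg/h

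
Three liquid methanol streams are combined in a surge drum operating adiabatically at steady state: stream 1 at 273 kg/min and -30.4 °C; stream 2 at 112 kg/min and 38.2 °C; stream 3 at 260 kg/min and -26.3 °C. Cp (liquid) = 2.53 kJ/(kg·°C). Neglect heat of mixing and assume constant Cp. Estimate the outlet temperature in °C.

Energy balance with Q = 0: Σ ṁᵢCp,ᵢ(T_out − Tᵢ) = 0
Σ ṁᵢCp,ᵢTᵢ = 273×2.53×-30.4 + 112×2.53×38.2 + 260×2.53×-26.3 = -27473
Σ ṁᵢCp,ᵢ = 273×2.53 + 112×2.53 + 260×2.53 = 1631.8
T_out = -27473 / 1631.8 = -16.835 °C

T_out = -16.8 °C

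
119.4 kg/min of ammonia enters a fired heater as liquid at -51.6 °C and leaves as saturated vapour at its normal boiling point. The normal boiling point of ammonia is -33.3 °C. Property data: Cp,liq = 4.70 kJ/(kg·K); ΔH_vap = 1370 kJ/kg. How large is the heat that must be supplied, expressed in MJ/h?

Q = 10400 MJ/h

liquid -51.6→-33.3 °C: 86.01 kJ/kg
vaporisation at -33.3 °C: 1370 kJ/kg
Δh = 86.01 + 1370 = 1456 kJ/kg
Q = ṁ·Δh = 119.4 kg/min × 1456 kJ/kg = 173850 kJ/min
|Q| = 2897.5 kW = 10431 MJ/h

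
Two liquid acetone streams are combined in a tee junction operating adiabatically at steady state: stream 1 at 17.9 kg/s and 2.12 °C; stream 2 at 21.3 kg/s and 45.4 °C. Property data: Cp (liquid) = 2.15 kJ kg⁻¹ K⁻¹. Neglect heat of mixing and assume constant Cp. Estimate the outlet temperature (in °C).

T_out = 25.6 °C

Adiabatic, steady state ⇒ Σ ṁᵢCp,ᵢ(T_out − Tᵢ) = 0
Σ ṁᵢCp,ᵢTᵢ = 17.9×2.15×2.12 + 21.3×2.15×45.4 = 2160.7
Σ ṁᵢCp,ᵢ = 17.9×2.15 + 21.3×2.15 = 84.28
T_out = 2160.7 / 84.28 = 25.637 °C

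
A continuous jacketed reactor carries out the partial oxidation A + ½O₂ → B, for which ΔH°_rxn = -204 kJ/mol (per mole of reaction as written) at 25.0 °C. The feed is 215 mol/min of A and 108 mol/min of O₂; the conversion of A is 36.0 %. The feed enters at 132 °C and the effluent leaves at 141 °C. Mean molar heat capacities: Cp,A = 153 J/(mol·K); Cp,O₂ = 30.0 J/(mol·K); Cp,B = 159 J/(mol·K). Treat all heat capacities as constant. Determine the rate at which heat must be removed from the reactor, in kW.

Extent of reaction ξ = 0.360 × 215 = 77.4 mol/min
Reaction term: ξ·ΔH°_rxn = 77.4 × -204 = -15790 kJ/min
Sensible, feed 132→25 °C: -3866.4 kJ/min
Outlet flows (mol/min): A 137.6, O₂ 69.3, B 77.4
Sensible, products 25→141 °C: 4110.9 kJ/min
Q = ΔH = -15545 kJ/min = -259.09 kW
Heat removed = 259.09 kW

Q_out = 259 kW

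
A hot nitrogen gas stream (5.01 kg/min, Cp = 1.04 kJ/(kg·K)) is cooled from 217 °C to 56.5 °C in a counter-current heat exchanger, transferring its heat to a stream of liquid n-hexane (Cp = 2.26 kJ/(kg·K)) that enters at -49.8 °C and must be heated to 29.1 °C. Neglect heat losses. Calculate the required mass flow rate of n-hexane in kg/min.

Heat released by hot stream: Q = 5.01 × 1.04 × (217 − 56.5) = 836.27 kJ/min
Energy balance on cold side (adiabatic exchanger): Q = ṁ_c·Cp_c·(T_c,out − T_c,in)
ṁ_c = 836.27 / [2.26 × (29.1 − -49.8)] = 4.6899 kg/min

ṁ_c = 4.69 kg/min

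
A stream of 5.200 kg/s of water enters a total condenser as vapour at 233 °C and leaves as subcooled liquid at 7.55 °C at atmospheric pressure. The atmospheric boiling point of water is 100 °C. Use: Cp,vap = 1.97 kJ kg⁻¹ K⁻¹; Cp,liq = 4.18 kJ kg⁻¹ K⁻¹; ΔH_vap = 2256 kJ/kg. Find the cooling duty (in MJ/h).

Q_c = 54400 MJ/h

vapour 233→100 °C: -262.01 kJ/kg
condensation at 100 °C: -2256 kJ/kg
liquid 100→7.55 °C: -386.44 kJ/kg
Δh = -262.01 + -2256 + -386.44 = -2904.5 kJ/kg
Q = ṁ·Δh = 5.200 kg/s × -2904.5 kJ/kg = -15103 kJ/s
|Q| = 15103 kW = 54371 MJ/h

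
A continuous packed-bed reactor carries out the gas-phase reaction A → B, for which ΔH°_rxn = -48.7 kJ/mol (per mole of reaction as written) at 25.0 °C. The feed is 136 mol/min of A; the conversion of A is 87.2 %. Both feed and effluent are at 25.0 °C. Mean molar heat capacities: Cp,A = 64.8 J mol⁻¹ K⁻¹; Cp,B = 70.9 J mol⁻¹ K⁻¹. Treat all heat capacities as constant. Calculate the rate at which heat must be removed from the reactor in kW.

Q_out = 96.3 kW

Extent of reaction ξ = 0.872 × 136 = 118.59 mol/min
Reaction term: ξ·ΔH°_rxn = 118.59 × -48.7 = -5775.4 kJ/min
Q = ΔH = -5775.4 kJ/min = -96.257 kW
Heat removed = 96.257 kW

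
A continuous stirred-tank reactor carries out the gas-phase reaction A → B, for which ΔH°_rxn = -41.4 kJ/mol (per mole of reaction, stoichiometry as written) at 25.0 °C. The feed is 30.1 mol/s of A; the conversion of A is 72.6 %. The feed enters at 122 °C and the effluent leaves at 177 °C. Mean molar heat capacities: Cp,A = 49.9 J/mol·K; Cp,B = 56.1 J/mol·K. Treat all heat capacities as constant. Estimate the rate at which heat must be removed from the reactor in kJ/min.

Q_out = 48100 kJ/min

Extent of reaction ξ = 0.726 × 30.1 = 21.853 mol/s
Reaction term: ξ·ΔH°_rxn = 21.853 × -41.4 = -904.7 kJ/s
Sensible, feed 122→25 °C: -145.69 kJ/s
Outlet flows (mol/s): A 8.2474, B 21.853
Sensible, products 25→177 °C: 248.9 kJ/s
Q = ΔH = -801.49 kJ/s = -801.49 kW
Heat removed = 48090 kJ/min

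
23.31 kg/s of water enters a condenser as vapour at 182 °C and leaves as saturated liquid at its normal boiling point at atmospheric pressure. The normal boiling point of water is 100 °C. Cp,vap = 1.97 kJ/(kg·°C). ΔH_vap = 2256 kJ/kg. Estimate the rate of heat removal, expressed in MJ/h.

vapour 182→100 °C: -161.54 kJ/kg
condensation at 100 °C: -2256 kJ/kg
Δh = -161.54 + -2256 = -2417.5 kJ/kg
Q = ṁ·Δh = 23.31 kg/s × -2417.5 kJ/kg = -56353 kJ/s
|Q| = 56353 kW = 202870 MJ/h

Q_c = 203000 MJ/h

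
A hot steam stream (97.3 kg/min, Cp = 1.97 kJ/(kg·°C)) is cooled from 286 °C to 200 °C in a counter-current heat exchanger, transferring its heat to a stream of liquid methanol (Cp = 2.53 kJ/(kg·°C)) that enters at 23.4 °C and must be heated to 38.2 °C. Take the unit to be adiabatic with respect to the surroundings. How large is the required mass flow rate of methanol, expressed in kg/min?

Heat released by hot stream: Q = 97.3 × 1.97 × (286 − 200) = 16485 kJ/min
Energy balance on cold side (adiabatic exchanger): Q = ṁ_c·Cp_c·(T_c,out − T_c,in)
ṁ_c = 16485 / [2.53 × (38.2 − 23.4)] = 440.25 kg/min

ṁ_c = 440 kg/min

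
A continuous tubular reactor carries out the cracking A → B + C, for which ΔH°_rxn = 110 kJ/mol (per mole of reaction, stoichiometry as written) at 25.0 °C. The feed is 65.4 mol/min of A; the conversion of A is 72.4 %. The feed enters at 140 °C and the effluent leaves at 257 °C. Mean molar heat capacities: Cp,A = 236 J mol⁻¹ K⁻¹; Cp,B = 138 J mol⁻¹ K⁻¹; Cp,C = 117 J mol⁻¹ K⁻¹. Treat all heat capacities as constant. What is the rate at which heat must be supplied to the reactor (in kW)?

Q_in = 120 kW

Extent of reaction ξ = 0.724 × 65.4 = 47.35 mol/min
Reaction term: ξ·ΔH°_rxn = 47.35 × 110 = 5208.5 kJ/min
Sensible, feed 140→25 °C: -1775 kJ/min
Outlet flows (mol/min): A 18.05, B 47.35, C 47.35
Sensible, products 25→257 °C: 3789.5 kJ/min
Q = ΔH = 7223 kJ/min = 120.38 kW
Heat supplied = 120.38 kW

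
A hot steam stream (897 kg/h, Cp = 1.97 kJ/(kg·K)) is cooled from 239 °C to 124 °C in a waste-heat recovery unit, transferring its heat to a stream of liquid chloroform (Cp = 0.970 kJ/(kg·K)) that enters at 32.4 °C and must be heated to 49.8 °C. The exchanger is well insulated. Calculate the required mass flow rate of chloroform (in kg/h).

Heat released by hot stream: Q = 897 × 1.97 × (239 − 124) = 203220 kJ/h
Energy balance on cold side (adiabatic exchanger): Q = ṁ_c·Cp_c·(T_c,out − T_c,in)
ṁ_c = 203220 / [0.970 × (49.8 − 32.4)] = 12040 kg/h

ṁ_c = 12000 kg/h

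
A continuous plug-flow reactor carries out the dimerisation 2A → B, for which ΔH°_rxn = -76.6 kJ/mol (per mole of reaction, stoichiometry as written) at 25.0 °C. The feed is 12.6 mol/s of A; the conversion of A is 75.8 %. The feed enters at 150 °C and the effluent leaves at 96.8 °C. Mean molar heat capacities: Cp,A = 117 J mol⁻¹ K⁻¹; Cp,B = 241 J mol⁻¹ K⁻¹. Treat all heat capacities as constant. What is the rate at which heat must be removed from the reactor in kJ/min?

Extent of reaction ξ = 0.758 × 12.6 / 2 = 4.7754 mol/s
Reaction term: ξ·ΔH°_rxn = 4.7754 × -76.6 = -365.8 kJ/s
Sensible, feed 150→25 °C: -184.28 kJ/s
Outlet flows (mol/s): A 3.0492, B 4.7754
Sensible, products 25→96.8 °C: 108.25 kJ/s
Q = ΔH = -441.82 kJ/s = -441.82 kW
Heat removed = 26509 kJ/min

Q_out = 26500 kJ/min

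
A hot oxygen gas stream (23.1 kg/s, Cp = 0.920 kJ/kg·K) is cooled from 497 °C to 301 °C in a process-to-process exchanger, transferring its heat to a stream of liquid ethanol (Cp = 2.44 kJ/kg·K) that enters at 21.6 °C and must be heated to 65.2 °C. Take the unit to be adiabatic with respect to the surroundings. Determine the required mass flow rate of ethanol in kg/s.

Heat released by hot stream: Q = 23.1 × 0.920 × (497 − 301) = 4165.4 kJ/s
Energy balance on cold side (adiabatic exchanger): Q = ṁ_c·Cp_c·(T_c,out − T_c,in)
ṁ_c = 4165.4 / [2.44 × (65.2 − 21.6)] = 39.154 kg/s

ṁ_c = 39.2 kg/s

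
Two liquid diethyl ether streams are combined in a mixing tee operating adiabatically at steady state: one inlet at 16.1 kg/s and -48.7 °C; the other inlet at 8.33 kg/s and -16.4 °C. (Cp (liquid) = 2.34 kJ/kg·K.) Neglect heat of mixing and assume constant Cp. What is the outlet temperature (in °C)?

T_out = -37.7 °C

Energy balance with Q = 0: Σ ṁᵢCp,ᵢ(T_out − Tᵢ) = 0
T_out = Σ ṁᵢCp,ᵢTᵢ / Σ ṁᵢCp,ᵢ
      = -2154.4 / 57.166 = -37.687 °C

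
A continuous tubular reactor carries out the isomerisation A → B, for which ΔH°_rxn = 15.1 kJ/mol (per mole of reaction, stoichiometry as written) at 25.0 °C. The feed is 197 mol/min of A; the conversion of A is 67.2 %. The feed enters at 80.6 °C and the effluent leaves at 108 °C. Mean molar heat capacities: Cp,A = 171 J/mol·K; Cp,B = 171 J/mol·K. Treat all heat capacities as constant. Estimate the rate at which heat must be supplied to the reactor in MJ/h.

Extent of reaction ξ = 0.672 × 197 = 132.38 mol/min
Reaction term: ξ·ΔH°_rxn = 132.38 × 15.1 = 1999 kJ/min
Sensible, feed 80.6→25 °C: -1873 kJ/min
Outlet flows (mol/min): A 64.616, B 132.38
Sensible, products 25→108 °C: 2796 kJ/min
Q = ΔH = 2922 kJ/min = 48.7 kW
Heat supplied = 175.32 MJ/h

Q_in = 175 MJ/h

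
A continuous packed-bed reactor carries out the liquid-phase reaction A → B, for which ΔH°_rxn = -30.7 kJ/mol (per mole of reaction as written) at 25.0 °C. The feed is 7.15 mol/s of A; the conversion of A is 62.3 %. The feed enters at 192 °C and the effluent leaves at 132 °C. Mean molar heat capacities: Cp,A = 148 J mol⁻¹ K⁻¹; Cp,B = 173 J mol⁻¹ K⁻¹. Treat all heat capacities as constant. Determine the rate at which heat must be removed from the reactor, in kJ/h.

Q_out = 678000 kJ/h

Extent of reaction ξ = 0.623 × 7.15 = 4.4545 mol/s
Reaction term: ξ·ΔH°_rxn = 4.4545 × -30.7 = -136.75 kJ/s
Sensible, feed 192→25 °C: -176.72 kJ/s
Outlet flows (mol/s): A 2.6955, B 4.4545
Sensible, products 25→132 °C: 125.14 kJ/s
Q = ΔH = -188.33 kJ/s = -188.33 kW
Heat removed = 677980 kJ/h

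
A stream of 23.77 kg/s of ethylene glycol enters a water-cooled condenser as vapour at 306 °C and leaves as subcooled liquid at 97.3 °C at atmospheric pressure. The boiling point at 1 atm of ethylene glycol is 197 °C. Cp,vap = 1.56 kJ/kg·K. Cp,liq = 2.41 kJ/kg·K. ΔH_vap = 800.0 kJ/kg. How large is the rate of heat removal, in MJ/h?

vapour 306→197 °C: -170.04 kJ/kg
condensation at 197 °C: -800 kJ/kg
liquid 197→97.3 °C: -240.28 kJ/kg
Δh = -170.04 + -800 + -240.28 = -1210.3 kJ/kg
Q = ṁ·Δh = 23.77 kg/s × -1210.3 kJ/kg = -28769 kJ/s
|Q| = 28769 kW = 103570 MJ/h

Q_c = 104000 MJ/h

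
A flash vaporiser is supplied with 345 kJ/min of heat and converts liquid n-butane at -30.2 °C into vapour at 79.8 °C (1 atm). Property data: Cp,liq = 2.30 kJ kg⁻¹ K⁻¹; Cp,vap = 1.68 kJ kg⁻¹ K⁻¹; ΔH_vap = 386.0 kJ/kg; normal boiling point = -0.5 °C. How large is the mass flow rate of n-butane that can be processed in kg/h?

ṁ = 35.1 kg/h

Δh = 2.30×(-0.5−-30.2) + 386.0 + 1.68×(79.8−-0.5) = 589.21 kJ/kg
Q = 345 kJ/min = 5.75 kJ/s = 20700 kJ/h
ṁ = Q/Δh = 20700 / 589.21 = 35.132 kg/h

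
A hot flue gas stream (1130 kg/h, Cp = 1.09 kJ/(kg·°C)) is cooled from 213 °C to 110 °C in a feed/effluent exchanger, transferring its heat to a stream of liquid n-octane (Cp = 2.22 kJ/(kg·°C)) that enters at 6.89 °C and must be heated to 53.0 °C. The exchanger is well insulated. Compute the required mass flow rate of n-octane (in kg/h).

Heat released by hot stream: Q = 1130 × 1.09 × (213 − 110) = 126870 kJ/h
Energy balance on cold side (adiabatic exchanger): Q = ṁ_c·Cp_c·(T_c,out − T_c,in)
ṁ_c = 126870 / [2.22 × (53.0 − 6.89)] = 1239.4 kg/h

ṁ_c = 1240 kg/h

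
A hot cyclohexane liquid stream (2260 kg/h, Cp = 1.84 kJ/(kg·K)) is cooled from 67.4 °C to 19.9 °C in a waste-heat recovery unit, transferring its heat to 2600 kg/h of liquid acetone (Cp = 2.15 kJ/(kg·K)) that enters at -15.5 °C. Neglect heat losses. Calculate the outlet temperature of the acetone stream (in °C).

T_c,out = 19.8 °C

Heat released by hot stream: Q = 2260 × 1.84 × (67.4 − 19.9) = 197520 kJ/h
Energy balance on cold side (adiabatic exchanger): Q = ṁ_c·Cp_c·(T_c,out − T_c,in)
T_c,out = -15.5 + 197520/(2600 × 2.15) = 19.835 °C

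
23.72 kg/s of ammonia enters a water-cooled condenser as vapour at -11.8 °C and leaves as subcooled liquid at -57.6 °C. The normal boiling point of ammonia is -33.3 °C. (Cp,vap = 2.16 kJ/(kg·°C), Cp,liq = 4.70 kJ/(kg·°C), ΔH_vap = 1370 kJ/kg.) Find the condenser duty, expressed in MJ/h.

Q_c = 131000 MJ/h

vapour -11.8→-33.3 °C: -46.44 kJ/kg
condensation at -33.3 °C: -1370 kJ/kg
liquid -33.3→-57.6 °C: -114.21 kJ/kg
Δh = -46.44 + -1370 + -114.21 = -1530.7 kJ/kg
Q = ṁ·Δh = 23.72 kg/s × -1530.7 kJ/kg = -36307 kJ/s
|Q| = 36307 kW = 130710 MJ/h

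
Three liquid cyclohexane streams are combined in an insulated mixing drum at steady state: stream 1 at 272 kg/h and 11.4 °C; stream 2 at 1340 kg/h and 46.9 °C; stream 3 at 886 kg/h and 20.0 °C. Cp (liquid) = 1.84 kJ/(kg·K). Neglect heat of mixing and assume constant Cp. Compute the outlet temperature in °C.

No heat crosses the boundary, so H_out = H_in.
Σ ṁᵢCp,ᵢTᵢ = 272×1.84×11.4 + 1340×1.84×46.9 + 886×1.84×20.0 = 153950
Σ ṁᵢCp,ᵢ = 272×1.84 + 1340×1.84 + 886×1.84 = 4596.3
T_out = 153950 / 4596.3 = 33.494 °C

T_out = 33.5 °C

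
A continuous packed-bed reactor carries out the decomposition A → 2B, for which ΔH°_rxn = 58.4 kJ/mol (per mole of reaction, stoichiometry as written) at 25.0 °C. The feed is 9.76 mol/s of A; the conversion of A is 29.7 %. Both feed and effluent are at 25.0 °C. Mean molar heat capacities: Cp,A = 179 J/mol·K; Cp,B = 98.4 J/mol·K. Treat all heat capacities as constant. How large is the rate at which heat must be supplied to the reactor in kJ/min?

Extent of reaction ξ = 0.297 × 9.76 = 2.8987 mol/s
Reaction term: ξ·ΔH°_rxn = 2.8987 × 58.4 = 169.29 kJ/s
Q = ΔH = 169.29 kJ/s = 169.29 kW
Heat supplied = 10157 kJ/min

Q_in = 10200 kJ/min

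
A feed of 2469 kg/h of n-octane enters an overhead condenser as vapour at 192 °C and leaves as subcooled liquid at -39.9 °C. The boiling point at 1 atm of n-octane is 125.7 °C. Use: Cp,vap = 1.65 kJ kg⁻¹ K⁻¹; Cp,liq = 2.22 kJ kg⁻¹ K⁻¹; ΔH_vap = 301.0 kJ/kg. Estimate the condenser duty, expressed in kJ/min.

vapour 192→125.7 °C: -109.39 kJ/kg
condensation at 125.7 °C: -301 kJ/kg
liquid 125.7→-39.9 °C: -367.63 kJ/kg
Δh = -109.39 + -301 + -367.63 = -778.03 kJ/kg
Q = ṁ·Δh = 2469 kg/h × -778.03 kJ/kg = -1.9209e+06 kJ/h
|Q| = 533.6 kW = 32016 kJ/min

Q_c = 32000 kJ/min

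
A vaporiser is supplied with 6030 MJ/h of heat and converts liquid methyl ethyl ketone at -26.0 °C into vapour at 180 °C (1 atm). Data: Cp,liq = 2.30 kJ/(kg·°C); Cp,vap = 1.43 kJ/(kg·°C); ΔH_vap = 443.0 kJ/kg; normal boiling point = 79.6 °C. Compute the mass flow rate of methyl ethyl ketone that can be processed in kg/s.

Δh = 2.30×(79.6−-26.0) + 443.0 + 1.43×(180−79.6) = 829.45 kJ/kg
Q = 6030 MJ/h = 1675 kJ/s = 1675 kJ/s
ṁ = Q/Δh = 1675 / 829.45 = 2.0194 kg/s

ṁ = 2.02 kg/s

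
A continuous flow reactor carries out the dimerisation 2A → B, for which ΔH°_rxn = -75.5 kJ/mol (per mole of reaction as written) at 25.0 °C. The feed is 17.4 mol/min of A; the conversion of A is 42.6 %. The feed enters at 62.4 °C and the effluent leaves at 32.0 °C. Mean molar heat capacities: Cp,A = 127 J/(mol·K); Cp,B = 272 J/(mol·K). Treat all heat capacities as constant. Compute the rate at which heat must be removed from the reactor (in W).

Q_out = 5780 W

Extent of reaction ξ = 0.426 × 17.4 / 2 = 3.7062 mol/min
Reaction term: ξ·ΔH°_rxn = 3.7062 × -75.5 = -279.82 kJ/min
Sensible, feed 62.4→25 °C: -82.647 kJ/min
Outlet flows (mol/min): A 9.9876, B 3.7062
Sensible, products 25→32.0 °C: 15.936 kJ/min
Q = ΔH = -346.53 kJ/min = -5.7755 kW
Heat removed = 5775.5 W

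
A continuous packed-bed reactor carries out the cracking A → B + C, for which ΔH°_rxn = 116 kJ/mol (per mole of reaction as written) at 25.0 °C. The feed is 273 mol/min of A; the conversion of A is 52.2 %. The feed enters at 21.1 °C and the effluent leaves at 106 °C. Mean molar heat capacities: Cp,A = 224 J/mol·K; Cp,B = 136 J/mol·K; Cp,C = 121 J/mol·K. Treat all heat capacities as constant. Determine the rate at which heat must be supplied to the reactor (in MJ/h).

Q_in = 1330 MJ/h

Extent of reaction ξ = 0.522 × 273 = 142.51 mol/min
Reaction term: ξ·ΔH°_rxn = 142.51 × 116 = 16531 kJ/min
Sensible, feed 21.1→25 °C: 238.49 kJ/min
Outlet flows (mol/min): A 130.49, B 142.51, C 142.51
Sensible, products 25→106 °C: 5334.2 kJ/min
Q = ΔH = 22103 kJ/min = 368.39 kW
Heat supplied = 1326.2 MJ/h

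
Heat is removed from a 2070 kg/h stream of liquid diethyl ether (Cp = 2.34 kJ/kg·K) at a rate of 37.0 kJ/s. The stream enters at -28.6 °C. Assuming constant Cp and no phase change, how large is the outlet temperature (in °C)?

Q = 37.0 kJ/s = 133200 kJ/h
ΔT = Q/(ṁ·Cp) = 133200/(2070×2.34) = 27.499 K
T_out = -28.6 − 27.499 = -56.099 °C

T_out = -56.1 °C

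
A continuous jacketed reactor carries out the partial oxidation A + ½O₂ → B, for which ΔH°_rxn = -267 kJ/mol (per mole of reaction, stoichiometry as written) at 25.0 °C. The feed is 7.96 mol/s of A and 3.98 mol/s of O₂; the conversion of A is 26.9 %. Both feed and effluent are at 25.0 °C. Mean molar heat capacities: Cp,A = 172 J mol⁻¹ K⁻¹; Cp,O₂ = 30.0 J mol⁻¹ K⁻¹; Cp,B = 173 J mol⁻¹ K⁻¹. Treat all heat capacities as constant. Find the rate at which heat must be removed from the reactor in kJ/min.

Extent of reaction ξ = 0.269 × 7.96 = 2.1412 mol/s
Reaction term: ξ·ΔH°_rxn = 2.1412 × -267 = -571.71 kJ/s
Q = ΔH = -571.71 kJ/s = -571.71 kW
Heat removed = 34303 kJ/min

Q_out = 34300 kJ/min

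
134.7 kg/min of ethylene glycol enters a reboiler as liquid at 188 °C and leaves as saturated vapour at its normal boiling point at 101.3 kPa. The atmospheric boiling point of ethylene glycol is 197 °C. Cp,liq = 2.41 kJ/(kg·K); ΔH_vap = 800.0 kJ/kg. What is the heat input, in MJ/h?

liquid 188→197 °C: 21.69 kJ/kg
vaporisation at 197 °C: 800 kJ/kg
Δh = 21.69 + 800 = 821.69 kJ/kg
Q = ṁ·Δh = 134.7 kg/min × 821.69 kJ/kg = 110680 kJ/min
|Q| = 1844.7 kW = 6640.9 MJ/h

Q = 6640 MJ/h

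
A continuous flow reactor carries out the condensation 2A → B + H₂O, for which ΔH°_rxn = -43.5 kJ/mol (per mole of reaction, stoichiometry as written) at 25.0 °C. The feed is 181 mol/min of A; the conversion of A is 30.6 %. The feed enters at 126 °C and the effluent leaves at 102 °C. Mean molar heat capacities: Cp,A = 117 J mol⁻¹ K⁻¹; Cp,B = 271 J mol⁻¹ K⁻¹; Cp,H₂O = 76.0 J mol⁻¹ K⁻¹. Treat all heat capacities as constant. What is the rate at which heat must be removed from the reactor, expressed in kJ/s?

Q_out = 24.5 kJ/s

Extent of reaction ξ = 0.306 × 181 / 2 = 27.693 mol/min
Reaction term: ξ·ΔH°_rxn = 27.693 × -43.5 = -1204.6 kJ/min
Sensible, feed 126→25 °C: -2138.9 kJ/min
Outlet flows (mol/min): A 125.61, B 27.693, H₂O 27.693
Sensible, products 25→102 °C: 1871.6 kJ/min
Q = ΔH = -1471.9 kJ/min = -24.532 kW
Heat removed = 24.532 kJ/s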